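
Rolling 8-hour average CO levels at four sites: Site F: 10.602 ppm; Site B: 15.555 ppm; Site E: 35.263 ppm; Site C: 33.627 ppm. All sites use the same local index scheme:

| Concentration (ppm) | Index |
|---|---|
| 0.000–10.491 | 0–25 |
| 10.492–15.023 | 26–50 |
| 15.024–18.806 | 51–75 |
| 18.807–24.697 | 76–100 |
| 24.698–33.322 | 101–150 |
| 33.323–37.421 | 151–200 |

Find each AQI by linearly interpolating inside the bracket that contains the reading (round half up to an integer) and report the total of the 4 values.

410

Site F: row 10.492–15.023 (AQI 26–50). (50−26)·(10.602−10.492)/(15.023−10.492) + 26 = 24·0.110/4.531 + 26 ≈ 26.58 → 27.
Site B: 15.555 lies in 15.024–18.806, so I_lo=51, I_hi=75, C_lo=15.024, C_hi=18.806.
(75−51)/(18.806−15.024) × (15.555−15.024) + 51 = 24/3.782 × 0.531 + 51 ≈ 54.37 → 54.
Site E: 35.263 ∈ [33.323, 37.421] ↔ index [151, 200].
151 + (35.263−33.323)·(200−151)/(37.421−33.323) = 151 + 1.940·49/4.098 ≈ 174.20, so AQI = 174.
Site C 33.627: bracket 33.323–37.421 → index 151–200; slope 49/4.098, offset 0.304.
AQI = 151 + 49/4.098·0.304 ≈ 154.63 ⇒ 155.
AQIs: Site F=27, Site B=54, Site E=174, Site C=155. Sum = 27 + 54 + 174 + 155 = 410.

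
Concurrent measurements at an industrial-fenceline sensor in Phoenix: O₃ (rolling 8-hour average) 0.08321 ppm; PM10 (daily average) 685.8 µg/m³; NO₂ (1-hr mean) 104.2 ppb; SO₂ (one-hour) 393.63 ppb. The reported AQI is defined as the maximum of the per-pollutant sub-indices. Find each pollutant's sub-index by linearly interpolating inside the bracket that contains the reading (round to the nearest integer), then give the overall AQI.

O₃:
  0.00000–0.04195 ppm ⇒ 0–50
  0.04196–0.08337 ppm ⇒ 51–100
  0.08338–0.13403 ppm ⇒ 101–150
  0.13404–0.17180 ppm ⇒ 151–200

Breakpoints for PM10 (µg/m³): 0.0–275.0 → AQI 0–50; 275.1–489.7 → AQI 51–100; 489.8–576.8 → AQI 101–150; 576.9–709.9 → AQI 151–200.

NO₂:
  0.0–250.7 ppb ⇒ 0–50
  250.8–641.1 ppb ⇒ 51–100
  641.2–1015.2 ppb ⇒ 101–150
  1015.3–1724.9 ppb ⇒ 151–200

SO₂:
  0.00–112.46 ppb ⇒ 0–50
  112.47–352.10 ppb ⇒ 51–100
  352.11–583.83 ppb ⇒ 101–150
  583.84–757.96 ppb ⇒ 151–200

O₃: row 0.04196–0.08337 (AQI 51–100). (100−51)·(0.08321−0.04196)/(0.08337−0.04196) + 51 = 49·0.04125/0.04141 + 51 ≈ 99.81 → 100.
PM10 685.8: bracket 576.9–709.9 → index 151–200; slope 49/133.0, offset 108.9.
AQI = 151 + 49/133.0·108.9 ≈ 191.12 ⇒ 191.
NO₂: 104.2 ∈ [0.0, 250.7] ↔ index [0, 50].
0 + (104.2−0.0)·(50−0)/(250.7−0.0) = 0 + 104.2·50/250.7 ≈ 20.78, so AQI = 21.
SO₂: 393.63 lies in 352.11–583.83, so I_lo=101, I_hi=150, C_lo=352.11, C_hi=583.83.
(150−101)/(583.83−352.11) × (393.63−352.11) + 101 = 49/231.72 × 41.52 + 101 ≈ 109.78 → 110.
Sub-indices: O₃→100, PM10→191, NO₂→21, SO₂→110. Overall AQI = max = 191; dominant pollutant is PM10.

191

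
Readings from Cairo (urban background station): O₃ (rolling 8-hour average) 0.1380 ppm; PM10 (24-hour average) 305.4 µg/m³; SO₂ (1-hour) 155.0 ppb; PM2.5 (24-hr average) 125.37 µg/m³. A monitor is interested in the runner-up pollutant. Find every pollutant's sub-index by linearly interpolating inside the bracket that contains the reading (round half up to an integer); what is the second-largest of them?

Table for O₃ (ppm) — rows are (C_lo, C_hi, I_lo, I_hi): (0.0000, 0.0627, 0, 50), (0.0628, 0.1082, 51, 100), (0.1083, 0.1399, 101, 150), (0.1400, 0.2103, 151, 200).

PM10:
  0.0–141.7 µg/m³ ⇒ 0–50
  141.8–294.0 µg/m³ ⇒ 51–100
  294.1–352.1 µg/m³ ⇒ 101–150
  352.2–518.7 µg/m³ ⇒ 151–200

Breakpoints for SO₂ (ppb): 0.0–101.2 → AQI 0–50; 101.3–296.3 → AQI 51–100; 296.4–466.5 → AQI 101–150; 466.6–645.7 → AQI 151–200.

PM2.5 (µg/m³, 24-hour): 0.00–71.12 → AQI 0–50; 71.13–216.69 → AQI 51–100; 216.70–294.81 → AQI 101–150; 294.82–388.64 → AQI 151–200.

O₃: row 0.1083–0.1399 (AQI 101–150). (150−101)·(0.1380−0.1083)/(0.1399−0.1083) + 101 = 49·0.0297/0.0316 + 101 ≈ 147.05 → 147.
PM10 305.4: bracket 294.1–352.1 → index 101–150; slope 49/58.0, offset 11.3.
AQI = 101 + 49/58.0·11.3 ≈ 110.55 ⇒ 111.
SO₂: 155.0 ∈ [101.3, 296.3] ↔ index [51, 100].
51 + (155.0−101.3)·(100−51)/(296.3−101.3) = 51 + 53.7·49/195.0 ≈ 64.49, so AQI = 64.
PM2.5: 125.37 lies in 71.13–216.69, so I_lo=51, I_hi=100, C_lo=71.13, C_hi=216.69.
(100−51)/(216.69−71.13) × (125.37−71.13) + 51 = 49/145.56 × 54.24 + 51 ≈ 69.26 → 69.
Sub-indices: O₃→147, PM10→111, SO₂→64, PM2.5→69. Ranked high→low: 147, 111, 69, 64. Second-highest sub-index = 111.

111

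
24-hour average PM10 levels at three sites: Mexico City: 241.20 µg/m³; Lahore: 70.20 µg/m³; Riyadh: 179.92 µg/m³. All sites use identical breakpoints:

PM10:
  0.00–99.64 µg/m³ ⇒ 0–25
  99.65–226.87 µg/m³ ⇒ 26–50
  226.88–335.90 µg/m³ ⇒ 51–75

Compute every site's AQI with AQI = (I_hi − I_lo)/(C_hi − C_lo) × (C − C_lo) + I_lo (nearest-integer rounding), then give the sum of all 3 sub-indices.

Mexico City: row 226.88–335.90 (AQI 51–75). (75−51)·(241.20−226.88)/(335.90−226.88) + 51 = 24·14.32/109.02 + 51 ≈ 54.15 → 54.
Lahore: row 0.00–99.64 (AQI 0–25). (25−0)·(70.20−0.00)/(99.64−0.00) + 0 = 25·70.20/99.64 + 0 ≈ 17.61 → 18.
Riyadh: 179.92 lies in 99.65–226.87, so I_lo=26, I_hi=50, C_lo=99.65, C_hi=226.87.
(50−26)/(226.87−99.65) × (179.92−99.65) + 26 = 24/127.22 × 80.27 + 26 ≈ 41.14 → 41.
AQIs: Mexico City=54, Lahore=18, Riyadh=41. Sum = 54 + 18 + 41 = 113.

113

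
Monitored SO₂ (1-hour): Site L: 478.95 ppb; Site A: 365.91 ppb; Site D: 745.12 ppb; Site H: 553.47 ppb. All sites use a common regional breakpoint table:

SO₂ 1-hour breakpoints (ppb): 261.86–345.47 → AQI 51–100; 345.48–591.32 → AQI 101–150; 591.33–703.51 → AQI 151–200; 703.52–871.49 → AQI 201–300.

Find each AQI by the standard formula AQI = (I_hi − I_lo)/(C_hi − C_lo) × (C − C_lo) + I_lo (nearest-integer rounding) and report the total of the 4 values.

601

Site L: row 345.48–591.32 (AQI 101–150). (150−101)·(478.95−345.48)/(591.32−345.48) + 101 = 49·133.47/245.84 + 101 ≈ 127.60 → 128.
Site A: row 345.48–591.32 (AQI 101–150). (150−101)·(365.91−345.48)/(591.32−345.48) + 101 = 49·20.43/245.84 + 101 ≈ 105.07 → 105.
Site D: 745.12 lies in 703.52–871.49, so I_lo=201, I_hi=300, C_lo=703.52, C_hi=871.49.
(300−201)/(871.49−703.52) × (745.12−703.52) + 201 = 99/167.97 × 41.60 + 201 ≈ 225.52 → 226.
Site H 553.47: bracket 345.48–591.32 → index 101–150; slope 49/245.84, offset 207.99.
AQI = 101 + 49/245.84·207.99 ≈ 142.46 ⇒ 142.
AQIs: Site L=128, Site A=105, Site D=226, Site H=142. Sum = 128 + 105 + 226 + 142 = 601.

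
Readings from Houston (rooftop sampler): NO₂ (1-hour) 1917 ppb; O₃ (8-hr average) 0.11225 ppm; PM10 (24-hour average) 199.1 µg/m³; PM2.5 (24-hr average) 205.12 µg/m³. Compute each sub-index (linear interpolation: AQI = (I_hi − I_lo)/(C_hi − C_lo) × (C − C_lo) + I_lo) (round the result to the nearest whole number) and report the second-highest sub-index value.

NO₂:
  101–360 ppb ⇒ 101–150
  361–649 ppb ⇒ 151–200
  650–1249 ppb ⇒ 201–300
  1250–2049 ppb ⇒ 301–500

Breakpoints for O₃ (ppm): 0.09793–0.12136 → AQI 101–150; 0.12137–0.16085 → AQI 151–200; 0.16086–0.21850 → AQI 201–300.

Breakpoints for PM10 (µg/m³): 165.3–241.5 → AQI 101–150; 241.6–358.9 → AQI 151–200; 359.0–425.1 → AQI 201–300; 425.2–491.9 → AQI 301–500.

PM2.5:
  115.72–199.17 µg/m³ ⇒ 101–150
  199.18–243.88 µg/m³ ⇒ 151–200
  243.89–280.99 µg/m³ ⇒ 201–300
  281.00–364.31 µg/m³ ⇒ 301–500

158

NO₂: 1917 ∈ [1250, 2049] ↔ index [301, 500].
301 + (1917−1250)·(500−301)/(2049−1250) = 301 + 667·199/799 ≈ 467.12, so AQI = 467.
O₃ 0.11225: bracket 0.09793–0.12136 → index 101–150; slope 49/0.02343, offset 0.01432.
AQI = 101 + 49/0.02343·0.01432 ≈ 130.95 ⇒ 131.
PM10 199.1: bracket 165.3–241.5 → index 101–150; slope 49/76.2, offset 33.8.
AQI = 101 + 49/76.2·33.8 ≈ 122.73 ⇒ 123.
PM2.5 205.12: bracket 199.18–243.88 → index 151–200; slope 49/44.70, offset 5.94.
AQI = 151 + 49/44.70·5.94 ≈ 157.51 ⇒ 158.
Sub-indices: NO₂→467, O₃→131, PM10→123, PM2.5→158. Ranked high→low: 467, 158, 131, 123. Second-highest sub-index = 158.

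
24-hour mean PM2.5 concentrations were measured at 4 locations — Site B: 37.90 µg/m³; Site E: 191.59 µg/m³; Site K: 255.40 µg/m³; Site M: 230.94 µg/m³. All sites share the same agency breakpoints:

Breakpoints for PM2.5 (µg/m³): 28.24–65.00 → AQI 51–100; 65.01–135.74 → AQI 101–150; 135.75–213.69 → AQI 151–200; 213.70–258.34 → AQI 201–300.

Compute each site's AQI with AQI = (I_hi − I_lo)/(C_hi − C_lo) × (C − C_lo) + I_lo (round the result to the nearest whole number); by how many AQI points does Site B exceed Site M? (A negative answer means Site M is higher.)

-175

Site B: 37.90 lies in 28.24–65.00, so I_lo=51, I_hi=100, C_lo=28.24, C_hi=65.00.
(100−51)/(65.00−28.24) × (37.90−28.24) + 51 = 49/36.76 × 9.66 + 51 ≈ 63.88 → 64.
Site E: 191.59 lies in 135.75–213.69, so I_lo=151, I_hi=200, C_lo=135.75, C_hi=213.69.
(200−151)/(213.69−135.75) × (191.59−135.75) + 151 = 49/77.94 × 55.84 + 151 ≈ 186.11 → 186.
Site K: row 213.70–258.34 (AQI 201–300). (300−201)·(255.40−213.70)/(258.34−213.70) + 201 = 99·41.70/44.64 + 201 ≈ 293.48 → 293.
Site M: 230.94 ∈ [213.70, 258.34] ↔ index [201, 300].
201 + (230.94−213.70)·(300−201)/(258.34−213.70) = 201 + 17.24·99/44.64 ≈ 239.23, so AQI = 239.
AQIs: Site B=64, Site E=186, Site K=293, Site M=239. Site B (64) − Site M (239) = -175.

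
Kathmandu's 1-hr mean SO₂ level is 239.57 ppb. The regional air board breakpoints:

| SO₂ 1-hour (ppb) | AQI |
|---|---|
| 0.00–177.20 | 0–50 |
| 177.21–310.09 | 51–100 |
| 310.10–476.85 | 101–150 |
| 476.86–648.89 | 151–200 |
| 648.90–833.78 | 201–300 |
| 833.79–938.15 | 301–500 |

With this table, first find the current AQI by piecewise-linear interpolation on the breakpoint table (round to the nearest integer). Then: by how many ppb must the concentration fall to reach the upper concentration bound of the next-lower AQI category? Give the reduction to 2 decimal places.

62.37

SO₂ 239.57: bracket 177.21–310.09 → index 51–100; slope 49/132.88, offset 62.36.
AQI = 51 + 49/132.88·62.36 ≈ 74.00 ⇒ 74.
Current AQI 74 is in the Moderate range (51–100). The next-lower category tops out at AQI 50, whose upper concentration bound is 177.20 ppb.
Reduction needed = 239.57 − 177.20 = 62.37 ppb.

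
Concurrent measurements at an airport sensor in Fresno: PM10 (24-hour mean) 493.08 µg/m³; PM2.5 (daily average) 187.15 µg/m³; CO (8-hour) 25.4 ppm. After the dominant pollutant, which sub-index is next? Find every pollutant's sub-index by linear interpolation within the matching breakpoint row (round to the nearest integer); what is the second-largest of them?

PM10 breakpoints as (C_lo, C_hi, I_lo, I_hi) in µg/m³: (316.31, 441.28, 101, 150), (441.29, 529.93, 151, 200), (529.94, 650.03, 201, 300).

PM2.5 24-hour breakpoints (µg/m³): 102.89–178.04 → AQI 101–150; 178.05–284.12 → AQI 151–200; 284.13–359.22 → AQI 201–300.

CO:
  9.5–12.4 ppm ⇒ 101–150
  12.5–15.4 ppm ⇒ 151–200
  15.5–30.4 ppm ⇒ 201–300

PM10: row 441.29–529.93 (AQI 151–200). (200−151)·(493.08−441.29)/(529.93−441.29) + 151 = 49·51.79/88.64 + 151 ≈ 179.63 → 180.
PM2.5: row 178.05–284.12 (AQI 151–200). (200−151)·(187.15−178.05)/(284.12−178.05) + 151 = 49·9.10/106.07 + 151 ≈ 155.20 → 155.
CO: 25.4 lies in 15.5–30.4, so I_lo=201, I_hi=300, C_lo=15.5, C_hi=30.4.
(300−201)/(30.4−15.5) × (25.4−15.5) + 201 = 99/14.9 × 9.9 + 201 ≈ 266.78 → 267.
Sub-indices: PM10→180, PM2.5→155, CO→267. Ranked high→low: 267, 180, 155. Second-highest sub-index = 180.

180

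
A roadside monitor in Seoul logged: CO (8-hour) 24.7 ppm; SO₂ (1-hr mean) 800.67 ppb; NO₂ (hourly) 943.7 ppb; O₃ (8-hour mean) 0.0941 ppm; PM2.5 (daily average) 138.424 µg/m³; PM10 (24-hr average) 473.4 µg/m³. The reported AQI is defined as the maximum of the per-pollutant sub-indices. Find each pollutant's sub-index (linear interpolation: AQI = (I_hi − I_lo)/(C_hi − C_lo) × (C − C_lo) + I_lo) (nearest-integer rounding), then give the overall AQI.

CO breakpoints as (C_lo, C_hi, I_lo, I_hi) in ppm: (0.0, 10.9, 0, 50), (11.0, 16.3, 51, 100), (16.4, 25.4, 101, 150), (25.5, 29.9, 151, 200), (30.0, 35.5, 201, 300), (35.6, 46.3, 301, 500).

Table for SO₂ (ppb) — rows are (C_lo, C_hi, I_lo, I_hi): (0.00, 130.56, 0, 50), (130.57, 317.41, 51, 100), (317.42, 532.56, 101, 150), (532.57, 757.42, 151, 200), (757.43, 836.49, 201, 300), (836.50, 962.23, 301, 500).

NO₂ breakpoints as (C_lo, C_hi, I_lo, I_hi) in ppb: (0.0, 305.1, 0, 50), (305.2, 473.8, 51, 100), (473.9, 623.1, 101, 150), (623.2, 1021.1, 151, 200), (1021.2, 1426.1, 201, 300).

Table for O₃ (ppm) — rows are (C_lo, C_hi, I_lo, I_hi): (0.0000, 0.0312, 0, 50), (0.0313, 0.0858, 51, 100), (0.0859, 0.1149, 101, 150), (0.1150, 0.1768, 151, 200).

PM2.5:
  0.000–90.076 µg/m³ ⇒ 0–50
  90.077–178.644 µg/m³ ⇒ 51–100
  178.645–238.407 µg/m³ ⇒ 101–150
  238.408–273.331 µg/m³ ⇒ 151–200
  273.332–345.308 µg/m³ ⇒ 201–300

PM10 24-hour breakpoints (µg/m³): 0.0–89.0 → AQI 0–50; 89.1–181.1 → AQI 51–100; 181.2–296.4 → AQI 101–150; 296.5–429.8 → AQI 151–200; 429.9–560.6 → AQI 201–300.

CO 24.7: bracket 16.4–25.4 → index 101–150; slope 49/9.0, offset 8.3.
AQI = 101 + 49/9.0·8.3 ≈ 146.19 ⇒ 146.
SO₂ 800.67: bracket 757.43–836.49 → index 201–300; slope 99/79.06, offset 43.24.
AQI = 201 + 99/79.06·43.24 ≈ 255.15 ⇒ 255.
NO₂: 943.7 ∈ [623.2, 1021.1] ↔ index [151, 200].
151 + (943.7−623.2)·(200−151)/(1021.1−623.2) = 151 + 320.5·49/397.9 ≈ 190.47, so AQI = 190.
O₃: 0.0941 lies in 0.0859–0.1149, so I_lo=101, I_hi=150, C_lo=0.0859, C_hi=0.1149.
(150−101)/(0.1149−0.0859) × (0.0941−0.0859) + 101 = 49/0.0290 × 0.0082 + 101 ≈ 114.86 → 115.
PM2.5 138.424: bracket 90.077–178.644 → index 51–100; slope 49/88.567, offset 48.347.
AQI = 51 + 49/88.567·48.347 ≈ 77.75 ⇒ 78.
PM10: 473.4 lies in 429.9–560.6, so I_lo=201, I_hi=300, C_lo=429.9, C_hi=560.6.
(300−201)/(560.6−429.9) × (473.4−429.9) + 201 = 99/130.7 × 43.5 + 201 ≈ 233.95 → 234.
Sub-indices: CO→146, SO₂→255, NO₂→190, O₃→115, PM2.5→78, PM10→234. Overall AQI = max = 255; dominant pollutant is SO₂.

255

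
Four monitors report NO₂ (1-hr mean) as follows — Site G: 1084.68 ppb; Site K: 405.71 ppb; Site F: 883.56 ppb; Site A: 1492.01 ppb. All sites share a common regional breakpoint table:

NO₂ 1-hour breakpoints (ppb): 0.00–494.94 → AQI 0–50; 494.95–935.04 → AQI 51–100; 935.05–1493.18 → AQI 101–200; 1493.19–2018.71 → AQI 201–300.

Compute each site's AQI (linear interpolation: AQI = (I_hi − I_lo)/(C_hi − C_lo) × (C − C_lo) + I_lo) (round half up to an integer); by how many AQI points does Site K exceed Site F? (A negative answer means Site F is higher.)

Site G: 1084.68 ∈ [935.05, 1493.18] ↔ index [101, 200].
101 + (1084.68−935.05)·(200−101)/(1493.18−935.05) = 101 + 149.63·99/558.13 ≈ 127.54, so AQI = 128.
Site K: 405.71 lies in 0.00–494.94, so I_lo=0, I_hi=50, C_lo=0.00, C_hi=494.94.
(50−0)/(494.94−0.00) × (405.71−0.00) + 0 = 50/494.94 × 405.71 + 0 ≈ 40.99 → 41.
Site F: 883.56 lies in 494.95–935.04, so I_lo=51, I_hi=100, C_lo=494.95, C_hi=935.04.
(100−51)/(935.04−494.95) × (883.56−494.95) + 51 = 49/440.09 × 388.61 + 51 ≈ 94.27 → 94.
Site A: 1492.01 lies in 935.05–1493.18, so I_lo=101, I_hi=200, C_lo=935.05, C_hi=1493.18.
(200−101)/(1493.18−935.05) × (1492.01−935.05) + 101 = 99/558.13 × 556.96 + 101 ≈ 199.79 → 200.
AQIs: Site G=128, Site K=41, Site F=94, Site A=200. Site K (41) − Site F (94) = -53.

-53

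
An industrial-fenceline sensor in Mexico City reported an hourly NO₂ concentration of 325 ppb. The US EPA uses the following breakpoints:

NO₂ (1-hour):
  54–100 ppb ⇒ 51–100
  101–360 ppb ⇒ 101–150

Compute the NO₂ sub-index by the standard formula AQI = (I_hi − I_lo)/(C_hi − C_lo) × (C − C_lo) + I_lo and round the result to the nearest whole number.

143

NO₂ 325: bracket 101–360 → index 101–150; slope 49/259, offset 224.
AQI = 101 + 49/259·224 ≈ 143.38 ⇒ 143.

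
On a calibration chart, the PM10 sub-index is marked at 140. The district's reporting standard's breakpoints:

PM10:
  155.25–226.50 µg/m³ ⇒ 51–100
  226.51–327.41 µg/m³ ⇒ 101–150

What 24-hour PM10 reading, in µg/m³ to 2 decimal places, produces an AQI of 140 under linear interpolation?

306.82

AQI 140 lies in the 101–150 band, which corresponds to 226.51–327.41 µg/m³.
C = 226.51 + (140−101)×(327.41−226.51)/(150−101) = 226.51 + 39×100.90/49 ≈ 306.8182 µg/m³ → 306.82 µg/m³ to 2 dp.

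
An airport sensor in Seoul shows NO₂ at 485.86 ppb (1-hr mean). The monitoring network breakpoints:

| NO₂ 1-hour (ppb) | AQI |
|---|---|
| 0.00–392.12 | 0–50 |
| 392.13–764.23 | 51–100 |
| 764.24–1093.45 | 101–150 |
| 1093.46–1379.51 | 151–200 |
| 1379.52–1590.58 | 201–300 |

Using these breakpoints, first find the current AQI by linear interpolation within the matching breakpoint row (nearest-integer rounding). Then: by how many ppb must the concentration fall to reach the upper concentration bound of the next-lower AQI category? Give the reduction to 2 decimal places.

93.74

NO₂: 485.86 ∈ [392.13, 764.23] ↔ index [51, 100].
51 + (485.86−392.13)·(100−51)/(764.23−392.13) = 51 + 93.73·49/372.10 ≈ 63.34, so AQI = 63.
Current AQI 63 is in the Moderate range (51–100). The next-lower category tops out at AQI 50, whose upper concentration bound is 392.12 ppb.
Reduction needed = 485.86 − 392.12 = 93.74 ppb.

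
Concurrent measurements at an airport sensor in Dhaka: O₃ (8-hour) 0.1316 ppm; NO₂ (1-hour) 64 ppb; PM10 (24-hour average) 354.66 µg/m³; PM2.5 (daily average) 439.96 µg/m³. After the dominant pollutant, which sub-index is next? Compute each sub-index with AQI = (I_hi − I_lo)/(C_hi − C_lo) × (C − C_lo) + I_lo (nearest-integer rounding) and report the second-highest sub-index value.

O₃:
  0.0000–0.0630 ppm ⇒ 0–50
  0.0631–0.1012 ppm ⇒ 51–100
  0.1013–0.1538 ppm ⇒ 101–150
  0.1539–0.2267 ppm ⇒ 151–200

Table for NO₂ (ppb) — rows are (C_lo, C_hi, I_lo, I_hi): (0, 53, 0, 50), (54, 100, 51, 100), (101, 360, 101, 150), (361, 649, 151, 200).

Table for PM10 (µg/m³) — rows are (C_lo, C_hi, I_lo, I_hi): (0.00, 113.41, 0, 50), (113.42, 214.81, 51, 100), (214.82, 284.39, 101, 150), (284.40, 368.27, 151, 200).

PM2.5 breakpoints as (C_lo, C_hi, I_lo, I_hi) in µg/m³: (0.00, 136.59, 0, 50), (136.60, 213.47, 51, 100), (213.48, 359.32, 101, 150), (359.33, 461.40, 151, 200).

O₃: 0.1316 lies in 0.1013–0.1538, so I_lo=101, I_hi=150, C_lo=0.1013, C_hi=0.1538.
(150−101)/(0.1538−0.1013) × (0.1316−0.1013) + 101 = 49/0.0525 × 0.0303 + 101 ≈ 129.28 → 129.
NO₂ 64: bracket 54–100 → index 51–100; slope 49/46, offset 10.
AQI = 51 + 49/46·10 ≈ 61.65 ⇒ 62.
PM10: 354.66 lies in 284.40–368.27, so I_lo=151, I_hi=200, C_lo=284.40, C_hi=368.27.
(200−151)/(368.27−284.40) × (354.66−284.40) + 151 = 49/83.87 × 70.26 + 151 ≈ 192.05 → 192.
PM2.5: 439.96 lies in 359.33–461.40, so I_lo=151, I_hi=200, C_lo=359.33, C_hi=461.40.
(200−151)/(461.40−359.33) × (439.96−359.33) + 151 = 49/102.07 × 80.63 + 151 ≈ 189.71 → 190.
Sub-indices: O₃→129, NO₂→62, PM10→192, PM2.5→190. Ranked high→low: 192, 190, 129, 62. Second-highest sub-index = 190.

190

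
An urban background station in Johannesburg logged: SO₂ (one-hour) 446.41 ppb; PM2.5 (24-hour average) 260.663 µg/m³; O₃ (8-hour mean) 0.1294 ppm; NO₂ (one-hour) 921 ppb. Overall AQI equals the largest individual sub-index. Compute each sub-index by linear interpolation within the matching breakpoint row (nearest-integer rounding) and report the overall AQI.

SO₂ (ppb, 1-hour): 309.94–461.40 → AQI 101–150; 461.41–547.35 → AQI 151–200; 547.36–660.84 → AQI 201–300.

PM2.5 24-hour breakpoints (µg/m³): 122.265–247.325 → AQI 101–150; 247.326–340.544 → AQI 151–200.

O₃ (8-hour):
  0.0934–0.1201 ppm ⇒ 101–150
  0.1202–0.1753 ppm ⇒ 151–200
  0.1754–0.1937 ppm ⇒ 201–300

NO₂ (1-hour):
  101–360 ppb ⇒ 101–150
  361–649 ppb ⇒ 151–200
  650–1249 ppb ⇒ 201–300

246

SO₂: 446.41 lies in 309.94–461.40, so I_lo=101, I_hi=150, C_lo=309.94, C_hi=461.40.
(150−101)/(461.40−309.94) × (446.41−309.94) + 101 = 49/151.46 × 136.47 + 101 ≈ 145.15 → 145.
PM2.5 260.663: bracket 247.326–340.544 → index 151–200; slope 49/93.218, offset 13.337.
AQI = 151 + 49/93.218·13.337 ≈ 158.01 ⇒ 158.
O₃: row 0.1202–0.1753 (AQI 151–200). (200−151)·(0.1294−0.1202)/(0.1753−0.1202) + 151 = 49·0.0092/0.0551 + 151 ≈ 159.18 → 159.
NO₂ 921: bracket 650–1249 → index 201–300; slope 99/599, offset 271.
AQI = 201 + 99/599·271 ≈ 245.79 ⇒ 246.
Sub-indices: SO₂→145, PM2.5→158, O₃→159, NO₂→246. Overall AQI = max = 246; dominant pollutant is NO₂.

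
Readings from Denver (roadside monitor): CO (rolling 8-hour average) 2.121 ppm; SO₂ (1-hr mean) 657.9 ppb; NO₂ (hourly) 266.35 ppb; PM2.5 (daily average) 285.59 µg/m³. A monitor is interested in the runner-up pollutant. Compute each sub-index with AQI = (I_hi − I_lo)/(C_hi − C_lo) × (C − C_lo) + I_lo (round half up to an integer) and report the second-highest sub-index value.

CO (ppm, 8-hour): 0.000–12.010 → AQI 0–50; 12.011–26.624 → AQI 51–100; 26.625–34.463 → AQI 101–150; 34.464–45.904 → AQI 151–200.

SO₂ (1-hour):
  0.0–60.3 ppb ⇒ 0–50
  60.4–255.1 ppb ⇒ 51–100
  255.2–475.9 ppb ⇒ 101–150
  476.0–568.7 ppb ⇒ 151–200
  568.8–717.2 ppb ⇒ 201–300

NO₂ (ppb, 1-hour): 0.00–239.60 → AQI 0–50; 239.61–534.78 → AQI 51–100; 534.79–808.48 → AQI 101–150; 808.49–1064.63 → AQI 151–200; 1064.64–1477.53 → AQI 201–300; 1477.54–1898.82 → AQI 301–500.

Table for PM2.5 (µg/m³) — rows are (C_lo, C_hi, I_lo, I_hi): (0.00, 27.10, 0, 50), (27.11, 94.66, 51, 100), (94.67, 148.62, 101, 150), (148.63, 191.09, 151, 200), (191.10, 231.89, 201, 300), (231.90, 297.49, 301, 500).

CO 2.121: bracket 0.000–12.010 → index 0–50; slope 50/12.010, offset 2.121.
AQI = 0 + 50/12.010·2.121 ≈ 8.83 ⇒ 9.
SO₂: 657.9 lies in 568.8–717.2, so I_lo=201, I_hi=300, C_lo=568.8, C_hi=717.2.
(300−201)/(717.2−568.8) × (657.9−568.8) + 201 = 99/148.4 × 89.1 + 201 ≈ 260.44 → 260.
NO₂: 266.35 ∈ [239.61, 534.78] ↔ index [51, 100].
51 + (266.35−239.61)·(100−51)/(534.78−239.61) = 51 + 26.74·49/295.17 ≈ 55.44, so AQI = 55.
PM2.5: 285.59 lies in 231.90–297.49, so I_lo=301, I_hi=500, C_lo=231.90, C_hi=297.49.
(500−301)/(297.49−231.90) × (285.59−231.90) + 301 = 199/65.59 × 53.69 + 301 ≈ 463.90 → 464.
Sub-indices: CO→9, SO₂→260, NO₂→55, PM2.5→464. Ranked high→low: 464, 260, 55, 9. Second-highest sub-index = 260.

260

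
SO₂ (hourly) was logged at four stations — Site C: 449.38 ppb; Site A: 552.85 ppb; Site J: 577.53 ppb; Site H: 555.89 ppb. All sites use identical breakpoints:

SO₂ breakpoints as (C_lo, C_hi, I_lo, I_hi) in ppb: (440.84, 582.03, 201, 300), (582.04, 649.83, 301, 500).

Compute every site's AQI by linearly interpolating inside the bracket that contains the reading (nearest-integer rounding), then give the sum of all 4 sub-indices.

Site C: 449.38 lies in 440.84–582.03, so I_lo=201, I_hi=300, C_lo=440.84, C_hi=582.03.
(300−201)/(582.03−440.84) × (449.38−440.84) + 201 = 99/141.19 × 8.54 + 201 ≈ 206.99 → 207.
Site A 552.85: bracket 440.84–582.03 → index 201–300; slope 99/141.19, offset 112.01.
AQI = 201 + 99/141.19·112.01 ≈ 279.54 ⇒ 280.
Site J 577.53: bracket 440.84–582.03 → index 201–300; slope 99/141.19, offset 136.69.
AQI = 201 + 99/141.19·136.69 ≈ 296.84 ⇒ 297.
Site H: 555.89 ∈ [440.84, 582.03] ↔ index [201, 300].
201 + (555.89−440.84)·(300−201)/(582.03−440.84) = 201 + 115.05·99/141.19 ≈ 281.67, so AQI = 282.
AQIs: Site C=207, Site A=280, Site J=297, Site H=282. Sum = 207 + 280 + 297 + 282 = 1066.

1066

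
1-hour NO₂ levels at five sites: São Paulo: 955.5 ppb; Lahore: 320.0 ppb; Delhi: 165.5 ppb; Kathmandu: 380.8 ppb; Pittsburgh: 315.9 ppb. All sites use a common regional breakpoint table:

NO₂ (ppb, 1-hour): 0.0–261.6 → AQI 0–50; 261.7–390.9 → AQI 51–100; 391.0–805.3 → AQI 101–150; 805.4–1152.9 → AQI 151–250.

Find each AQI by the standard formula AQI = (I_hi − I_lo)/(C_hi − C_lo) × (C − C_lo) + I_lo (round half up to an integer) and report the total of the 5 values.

São Paulo 955.5: bracket 805.4–1152.9 → index 151–250; slope 99/347.5, offset 150.1.
AQI = 151 + 99/347.5·150.1 ≈ 193.76 ⇒ 194.
Lahore 320.0: bracket 261.7–390.9 → index 51–100; slope 49/129.2, offset 58.3.
AQI = 51 + 49/129.2·58.3 ≈ 73.11 ⇒ 73.
Delhi: row 0.0–261.6 (AQI 0–50). (50−0)·(165.5−0.0)/(261.6−0.0) + 0 = 50·165.5/261.6 + 0 ≈ 31.63 → 32.
Kathmandu: 380.8 lies in 261.7–390.9, so I_lo=51, I_hi=100, C_lo=261.7, C_hi=390.9.
(100−51)/(390.9−261.7) × (380.8−261.7) + 51 = 49/129.2 × 119.1 + 51 ≈ 96.17 → 96.
Pittsburgh 315.9: bracket 261.7–390.9 → index 51–100; slope 49/129.2, offset 54.2.
AQI = 51 + 49/129.2·54.2 ≈ 71.56 ⇒ 72.
AQIs: São Paulo=194, Lahore=73, Delhi=32, Kathmandu=96, Pittsburgh=72. Sum = 194 + 73 + 32 + 96 + 72 = 467.

467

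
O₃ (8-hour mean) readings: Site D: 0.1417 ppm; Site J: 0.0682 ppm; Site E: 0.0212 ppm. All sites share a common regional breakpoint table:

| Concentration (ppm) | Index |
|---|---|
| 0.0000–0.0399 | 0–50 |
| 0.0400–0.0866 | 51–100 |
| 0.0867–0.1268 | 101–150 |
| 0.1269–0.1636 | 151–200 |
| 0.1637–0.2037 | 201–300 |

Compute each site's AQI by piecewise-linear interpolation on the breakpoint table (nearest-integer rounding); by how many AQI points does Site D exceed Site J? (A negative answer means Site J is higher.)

Site D: 0.1417 ∈ [0.1269, 0.1636] ↔ index [151, 200].
151 + (0.1417−0.1269)·(200−151)/(0.1636−0.1269) = 151 + 0.0148·49/0.0367 ≈ 170.76, so AQI = 171.
Site J: 0.0682 lies in 0.0400–0.0866, so I_lo=51, I_hi=100, C_lo=0.0400, C_hi=0.0866.
(100−51)/(0.0866−0.0400) × (0.0682−0.0400) + 51 = 49/0.0466 × 0.0282 + 51 ≈ 80.65 → 81.
Site E: 0.0212 ∈ [0.0000, 0.0399] ↔ index [0, 50].
0 + (0.0212−0.0000)·(50−0)/(0.0399−0.0000) = 0 + 0.0212·50/0.0399 ≈ 26.57, so AQI = 27.
AQIs: Site D=171, Site J=81, Site E=27. Site D (171) − Site J (81) = 90.

90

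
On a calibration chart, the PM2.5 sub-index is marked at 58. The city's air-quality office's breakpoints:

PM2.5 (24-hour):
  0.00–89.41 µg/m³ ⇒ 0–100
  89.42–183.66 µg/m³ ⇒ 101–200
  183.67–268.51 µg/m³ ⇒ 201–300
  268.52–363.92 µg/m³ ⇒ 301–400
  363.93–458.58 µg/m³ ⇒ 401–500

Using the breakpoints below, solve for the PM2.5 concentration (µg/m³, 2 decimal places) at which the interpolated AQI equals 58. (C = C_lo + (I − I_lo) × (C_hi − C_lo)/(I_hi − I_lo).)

51.86

AQI 58 lies in the 0–100 band, which corresponds to 0.00–89.41 µg/m³.
C = 0.00 + (58−0)×(89.41−0.00)/(100−0) = 0.00 + 58×89.41/100 ≈ 51.8578 µg/m³ → 51.86 µg/m³ to 2 dp.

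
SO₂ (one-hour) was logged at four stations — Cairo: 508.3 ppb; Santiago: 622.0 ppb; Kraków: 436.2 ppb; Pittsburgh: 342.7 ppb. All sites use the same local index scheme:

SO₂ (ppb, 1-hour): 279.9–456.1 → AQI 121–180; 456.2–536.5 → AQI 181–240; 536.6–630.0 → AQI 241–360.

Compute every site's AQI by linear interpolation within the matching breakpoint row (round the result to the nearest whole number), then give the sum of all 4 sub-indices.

884

Cairo 508.3: bracket 456.2–536.5 → index 181–240; slope 59/80.3, offset 52.1.
AQI = 181 + 59/80.3·52.1 ≈ 219.28 ⇒ 219.
Santiago: row 536.6–630.0 (AQI 241–360). (360−241)·(622.0−536.6)/(630.0−536.6) + 241 = 119·85.4/93.4 + 241 ≈ 349.81 → 350.
Kraków: row 279.9–456.1 (AQI 121–180). (180−121)·(436.2−279.9)/(456.1−279.9) + 121 = 59·156.3/176.2 + 121 ≈ 173.34 → 173.
Pittsburgh: 342.7 ∈ [279.9, 456.1] ↔ index [121, 180].
121 + (342.7−279.9)·(180−121)/(456.1−279.9) = 121 + 62.8·59/176.2 ≈ 142.03, so AQI = 142.
AQIs: Cairo=219, Santiago=350, Kraków=173, Pittsburgh=142. Sum = 219 + 350 + 173 + 142 = 884.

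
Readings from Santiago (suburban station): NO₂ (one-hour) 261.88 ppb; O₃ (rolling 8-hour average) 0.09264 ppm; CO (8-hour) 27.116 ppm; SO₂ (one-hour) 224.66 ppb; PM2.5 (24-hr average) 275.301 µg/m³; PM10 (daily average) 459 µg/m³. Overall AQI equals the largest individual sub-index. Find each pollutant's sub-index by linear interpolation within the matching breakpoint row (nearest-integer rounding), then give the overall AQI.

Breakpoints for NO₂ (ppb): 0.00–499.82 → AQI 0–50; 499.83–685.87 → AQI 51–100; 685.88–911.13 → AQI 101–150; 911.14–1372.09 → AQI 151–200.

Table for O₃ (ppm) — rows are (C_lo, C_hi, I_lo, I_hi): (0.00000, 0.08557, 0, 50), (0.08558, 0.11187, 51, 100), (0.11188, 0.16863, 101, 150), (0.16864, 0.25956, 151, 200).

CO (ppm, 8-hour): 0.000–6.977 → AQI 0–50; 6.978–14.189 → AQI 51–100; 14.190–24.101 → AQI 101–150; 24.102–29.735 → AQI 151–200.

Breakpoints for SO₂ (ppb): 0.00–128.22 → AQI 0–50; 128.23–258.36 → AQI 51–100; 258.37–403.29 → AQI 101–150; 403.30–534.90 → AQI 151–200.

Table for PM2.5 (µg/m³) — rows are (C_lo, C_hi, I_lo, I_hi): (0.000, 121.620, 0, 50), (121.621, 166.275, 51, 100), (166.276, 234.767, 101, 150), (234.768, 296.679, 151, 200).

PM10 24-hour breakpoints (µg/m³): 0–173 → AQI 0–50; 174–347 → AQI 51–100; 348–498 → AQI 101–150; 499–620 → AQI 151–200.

NO₂: 261.88 lies in 0.00–499.82, so I_lo=0, I_hi=50, C_lo=0.00, C_hi=499.82.
(50−0)/(499.82−0.00) × (261.88−0.00) + 0 = 50/499.82 × 261.88 + 0 ≈ 26.20 → 26.
O₃: row 0.08558–0.11187 (AQI 51–100). (100−51)·(0.09264−0.08558)/(0.11187−0.08558) + 51 = 49·0.00706/0.02629 + 51 ≈ 64.16 → 64.
CO: 27.116 lies in 24.102–29.735, so I_lo=151, I_hi=200, C_lo=24.102, C_hi=29.735.
(200−151)/(29.735−24.102) × (27.116−24.102) + 151 = 49/5.633 × 3.014 + 151 ≈ 177.22 → 177.
SO₂ 224.66: bracket 128.23–258.36 → index 51–100; slope 49/130.13, offset 96.43.
AQI = 51 + 49/130.13·96.43 ≈ 87.31 ⇒ 87.
PM2.5: 275.301 lies in 234.768–296.679, so I_lo=151, I_hi=200, C_lo=234.768, C_hi=296.679.
(200−151)/(296.679−234.768) × (275.301−234.768) + 151 = 49/61.911 × 40.533 + 151 ≈ 183.08 → 183.
PM10: 459 ∈ [348, 498] ↔ index [101, 150].
101 + (459−348)·(150−101)/(498−348) = 101 + 111·49/150 ≈ 137.26, so AQI = 137.
Sub-indices: NO₂→26, O₃→64, CO→177, SO₂→87, PM2.5→183, PM10→137. Overall AQI = max = 183; dominant pollutant is PM2.5.
AQI 183: Unhealthy.

183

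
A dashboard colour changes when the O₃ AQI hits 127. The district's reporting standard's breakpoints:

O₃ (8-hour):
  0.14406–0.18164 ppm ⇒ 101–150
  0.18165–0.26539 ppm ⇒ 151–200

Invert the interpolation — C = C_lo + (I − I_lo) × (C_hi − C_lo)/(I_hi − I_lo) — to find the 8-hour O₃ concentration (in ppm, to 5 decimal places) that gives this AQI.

AQI 127 lies in the 101–150 band, which corresponds to 0.14406–0.18164 ppm.
C = 0.14406 + (127−101)×(0.18164−0.14406)/(150−101) = 0.14406 + 26×0.03758/49 ≈ 0.1640004 ppm → 0.16400 ppm to 5 dp.

0.16400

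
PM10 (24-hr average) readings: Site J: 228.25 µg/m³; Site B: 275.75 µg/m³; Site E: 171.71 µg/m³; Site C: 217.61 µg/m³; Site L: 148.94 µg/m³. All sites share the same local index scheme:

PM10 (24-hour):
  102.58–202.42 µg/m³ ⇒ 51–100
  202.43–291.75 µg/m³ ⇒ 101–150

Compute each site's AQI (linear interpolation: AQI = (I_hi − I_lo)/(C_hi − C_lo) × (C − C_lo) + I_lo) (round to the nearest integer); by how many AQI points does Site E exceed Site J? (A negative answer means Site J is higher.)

Site J 228.25: bracket 202.43–291.75 → index 101–150; slope 49/89.32, offset 25.82.
AQI = 101 + 49/89.32·25.82 ≈ 115.16 ⇒ 115.
Site B: 275.75 lies in 202.43–291.75, so I_lo=101, I_hi=150, C_lo=202.43, C_hi=291.75.
(150−101)/(291.75−202.43) × (275.75−202.43) + 101 = 49/89.32 × 73.32 + 101 ≈ 141.22 → 141.
Site E: 171.71 lies in 102.58–202.42, so I_lo=51, I_hi=100, C_lo=102.58, C_hi=202.42.
(100−51)/(202.42−102.58) × (171.71−102.58) + 51 = 49/99.84 × 69.13 + 51 ≈ 84.93 → 85.
Site C: 217.61 ∈ [202.43, 291.75] ↔ index [101, 150].
101 + (217.61−202.43)·(150−101)/(291.75−202.43) = 101 + 15.18·49/89.32 ≈ 109.33, so AQI = 109.
Site L: 148.94 ∈ [102.58, 202.42] ↔ index [51, 100].
51 + (148.94−102.58)·(100−51)/(202.42−102.58) = 51 + 46.36·49/99.84 ≈ 73.75, so AQI = 74.
AQIs: Site J=115, Site B=141, Site E=85, Site C=109, Site L=74. Site E (85) − Site J (115) = -30.

-30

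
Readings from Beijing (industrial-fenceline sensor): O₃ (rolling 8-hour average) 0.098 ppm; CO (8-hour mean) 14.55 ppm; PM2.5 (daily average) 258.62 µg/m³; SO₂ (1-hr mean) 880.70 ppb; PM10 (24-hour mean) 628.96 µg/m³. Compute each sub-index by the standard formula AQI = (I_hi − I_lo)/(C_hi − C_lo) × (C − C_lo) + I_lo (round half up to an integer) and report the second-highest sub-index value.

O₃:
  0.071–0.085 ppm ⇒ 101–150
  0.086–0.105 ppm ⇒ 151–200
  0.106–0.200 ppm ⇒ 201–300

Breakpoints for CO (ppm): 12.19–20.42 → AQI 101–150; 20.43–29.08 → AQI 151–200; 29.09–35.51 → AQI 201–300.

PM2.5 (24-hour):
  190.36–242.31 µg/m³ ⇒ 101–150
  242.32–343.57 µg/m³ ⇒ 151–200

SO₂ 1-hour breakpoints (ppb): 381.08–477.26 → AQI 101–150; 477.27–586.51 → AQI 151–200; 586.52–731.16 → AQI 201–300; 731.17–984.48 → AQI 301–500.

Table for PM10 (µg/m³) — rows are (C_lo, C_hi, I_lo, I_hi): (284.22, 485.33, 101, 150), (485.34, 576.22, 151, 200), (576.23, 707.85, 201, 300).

O₃: row 0.086–0.105 (AQI 151–200). (200−151)·(0.098−0.086)/(0.105−0.086) + 151 = 49·0.012/0.019 + 151 ≈ 181.95 → 182.
CO: 14.55 ∈ [12.19, 20.42] ↔ index [101, 150].
101 + (14.55−12.19)·(150−101)/(20.42−12.19) = 101 + 2.36·49/8.23 ≈ 115.05, so AQI = 115.
PM2.5: 258.62 ∈ [242.32, 343.57] ↔ index [151, 200].
151 + (258.62−242.32)·(200−151)/(343.57−242.32) = 151 + 16.30·49/101.25 ≈ 158.89, so AQI = 159.
SO₂: row 731.17–984.48 (AQI 301–500). (500−301)·(880.70−731.17)/(984.48−731.17) + 301 = 199·149.53/253.31 + 301 ≈ 418.47 → 418.
PM10: 628.96 ∈ [576.23, 707.85] ↔ index [201, 300].
201 + (628.96−576.23)·(300−201)/(707.85−576.23) = 201 + 52.73·99/131.62 ≈ 240.66, so AQI = 241.
Sub-indices: O₃→182, CO→115, PM2.5→159, SO₂→418, PM10→241. Ranked high→low: 418, 241, 182, 159, 115. Second-highest sub-index = 241.

241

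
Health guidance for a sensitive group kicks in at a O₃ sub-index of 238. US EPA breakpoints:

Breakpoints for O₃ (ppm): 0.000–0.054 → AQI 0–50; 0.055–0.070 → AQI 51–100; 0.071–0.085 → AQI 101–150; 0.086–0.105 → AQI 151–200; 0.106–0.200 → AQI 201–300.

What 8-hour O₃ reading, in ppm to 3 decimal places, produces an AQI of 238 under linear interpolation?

0.141

AQI 238 lies in the 201–300 band, which corresponds to 0.106–0.200 ppm.
C = 0.106 + (238−201)×(0.200−0.106)/(300−201) = 0.106 + 37×0.094/99 ≈ 0.14113 ppm → 0.141 ppm to 3 dp.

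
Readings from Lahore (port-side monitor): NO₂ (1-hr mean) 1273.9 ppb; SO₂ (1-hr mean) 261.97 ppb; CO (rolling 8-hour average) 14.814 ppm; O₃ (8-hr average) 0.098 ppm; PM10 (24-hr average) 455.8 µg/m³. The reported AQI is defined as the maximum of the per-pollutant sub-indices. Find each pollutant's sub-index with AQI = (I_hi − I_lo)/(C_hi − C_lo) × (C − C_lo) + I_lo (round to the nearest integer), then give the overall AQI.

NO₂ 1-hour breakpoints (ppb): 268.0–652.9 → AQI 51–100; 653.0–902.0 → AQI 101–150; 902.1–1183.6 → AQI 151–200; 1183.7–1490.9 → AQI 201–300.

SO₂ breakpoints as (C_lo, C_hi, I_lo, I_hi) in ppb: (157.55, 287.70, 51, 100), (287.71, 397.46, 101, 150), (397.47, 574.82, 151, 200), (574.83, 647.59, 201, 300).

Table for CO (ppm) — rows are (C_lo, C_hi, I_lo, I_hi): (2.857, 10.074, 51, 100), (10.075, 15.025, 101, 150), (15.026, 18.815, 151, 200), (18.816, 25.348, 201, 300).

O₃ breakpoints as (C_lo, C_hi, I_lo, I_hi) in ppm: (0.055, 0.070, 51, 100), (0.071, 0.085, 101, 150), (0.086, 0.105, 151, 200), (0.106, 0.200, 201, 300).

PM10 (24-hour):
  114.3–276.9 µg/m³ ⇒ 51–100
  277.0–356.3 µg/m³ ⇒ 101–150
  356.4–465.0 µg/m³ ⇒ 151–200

NO₂: 1273.9 ∈ [1183.7, 1490.9] ↔ index [201, 300].
201 + (1273.9−1183.7)·(300−201)/(1490.9−1183.7) = 201 + 90.2·99/307.2 ≈ 230.07, so AQI = 230.
SO₂: 261.97 ∈ [157.55, 287.70] ↔ index [51, 100].
51 + (261.97−157.55)·(100−51)/(287.70−157.55) = 51 + 104.42·49/130.15 ≈ 90.31, so AQI = 90.
CO: 14.814 ∈ [10.075, 15.025] ↔ index [101, 150].
101 + (14.814−10.075)·(150−101)/(15.025−10.075) = 101 + 4.739·49/4.950 ≈ 147.91, so AQI = 148.
O₃: 0.098 lies in 0.086–0.105, so I_lo=151, I_hi=200, C_lo=0.086, C_hi=0.105.
(200−151)/(0.105−0.086) × (0.098−0.086) + 151 = 49/0.019 × 0.012 + 151 ≈ 181.95 → 182.
PM10: row 356.4–465.0 (AQI 151–200). (200−151)·(455.8−356.4)/(465.0−356.4) + 151 = 49·99.4/108.6 + 151 ≈ 195.85 → 196.
Sub-indices: NO₂→230, SO₂→90, CO→148, O₃→182, PM10→196. Overall AQI = max = 230; dominant pollutant is NO₂.

230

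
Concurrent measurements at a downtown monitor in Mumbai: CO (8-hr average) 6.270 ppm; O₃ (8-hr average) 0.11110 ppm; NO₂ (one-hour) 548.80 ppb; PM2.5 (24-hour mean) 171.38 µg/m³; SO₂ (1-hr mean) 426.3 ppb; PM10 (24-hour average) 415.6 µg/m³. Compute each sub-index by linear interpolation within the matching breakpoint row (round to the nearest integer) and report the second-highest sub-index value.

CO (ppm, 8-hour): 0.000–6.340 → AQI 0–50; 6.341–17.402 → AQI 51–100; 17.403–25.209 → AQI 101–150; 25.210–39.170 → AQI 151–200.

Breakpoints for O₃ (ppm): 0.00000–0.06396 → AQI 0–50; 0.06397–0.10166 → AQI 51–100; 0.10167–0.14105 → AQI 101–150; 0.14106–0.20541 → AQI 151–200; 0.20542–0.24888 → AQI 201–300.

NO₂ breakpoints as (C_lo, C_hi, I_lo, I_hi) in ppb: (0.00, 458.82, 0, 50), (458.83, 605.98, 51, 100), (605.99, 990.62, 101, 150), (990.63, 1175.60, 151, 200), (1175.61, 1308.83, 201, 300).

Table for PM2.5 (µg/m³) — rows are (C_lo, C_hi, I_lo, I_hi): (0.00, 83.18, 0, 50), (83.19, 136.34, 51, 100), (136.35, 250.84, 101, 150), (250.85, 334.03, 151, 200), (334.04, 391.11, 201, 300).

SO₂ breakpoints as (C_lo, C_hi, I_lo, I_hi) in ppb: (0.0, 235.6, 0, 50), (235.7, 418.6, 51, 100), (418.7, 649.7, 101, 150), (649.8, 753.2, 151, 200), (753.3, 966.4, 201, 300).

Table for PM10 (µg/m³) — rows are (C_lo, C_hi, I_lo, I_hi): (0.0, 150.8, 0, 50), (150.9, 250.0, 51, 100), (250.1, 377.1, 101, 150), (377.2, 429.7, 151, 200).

CO: 6.270 ∈ [0.000, 6.340] ↔ index [0, 50].
0 + (6.270−0.000)·(50−0)/(6.340−0.000) = 0 + 6.270·50/6.340 ≈ 49.45, so AQI = 49.
O₃: 0.11110 lies in 0.10167–0.14105, so I_lo=101, I_hi=150, C_lo=0.10167, C_hi=0.14105.
(150−101)/(0.14105−0.10167) × (0.11110−0.10167) + 101 = 49/0.03938 × 0.00943 + 101 ≈ 112.73 → 113.
NO₂: 548.80 lies in 458.83–605.98, so I_lo=51, I_hi=100, C_lo=458.83, C_hi=605.98.
(100−51)/(605.98−458.83) × (548.80−458.83) + 51 = 49/147.15 × 89.97 + 51 ≈ 80.96 → 81.
PM2.5: 171.38 lies in 136.35–250.84, so I_lo=101, I_hi=150, C_lo=136.35, C_hi=250.84.
(150−101)/(250.84−136.35) × (171.38−136.35) + 101 = 49/114.49 × 35.03 + 101 ≈ 115.99 → 116.
SO₂: row 418.7–649.7 (AQI 101–150). (150−101)·(426.3−418.7)/(649.7−418.7) + 101 = 49·7.6/231.0 + 101 ≈ 102.61 → 103.
PM10: row 377.2–429.7 (AQI 151–200). (200−151)·(415.6−377.2)/(429.7−377.2) + 151 = 49·38.4/52.5 + 151 ≈ 186.84 → 187.
Sub-indices: CO→49, O₃→113, NO₂→81, PM2.5→116, SO₂→103, PM10→187. Ranked high→low: 187, 116, 113, 103, 81, 49. Second-highest sub-index = 116.

116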